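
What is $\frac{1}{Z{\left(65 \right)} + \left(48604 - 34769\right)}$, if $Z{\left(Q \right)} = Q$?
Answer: $\frac{1}{13900} \approx 7.1942 \cdot 10^{-5}$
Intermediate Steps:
$\frac{1}{Z{\left(65 \right)} + \left(48604 - 34769\right)} = \frac{1}{65 + \left(48604 - 34769\right)} = \frac{1}{65 + 13835} = \frac{1}{13900}$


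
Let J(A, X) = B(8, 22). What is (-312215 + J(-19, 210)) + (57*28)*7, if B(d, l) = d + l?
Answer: -301013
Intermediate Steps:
J(A, X) = 30 (J(A, X) = 8 + 22 = 30)
(-312215 + J(-19, 210)) + (57*28)*7 = (-312215 + 30) + (57*28)*7 = -312185 + 1596*7 = -312185 + 11172 = -301013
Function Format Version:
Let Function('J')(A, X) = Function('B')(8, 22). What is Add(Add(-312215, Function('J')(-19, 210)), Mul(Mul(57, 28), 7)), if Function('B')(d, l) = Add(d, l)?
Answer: -301013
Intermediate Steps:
Function('J')(A, X) = 30 (Function('J')(A, X) = Add(8, 22) = 30)
Add(Add(-312215, Function('J')(-19, 210)), Mul(Mul(57, 28), 7)) = Add(Add(-312215, 30), Mul(Mul(57, 28), 7)) = Add(-312185, Mul(1596, 7)) = Add(-312185, 11172) = -301013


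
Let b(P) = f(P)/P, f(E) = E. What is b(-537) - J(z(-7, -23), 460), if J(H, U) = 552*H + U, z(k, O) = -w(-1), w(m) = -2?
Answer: -1563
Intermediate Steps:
z(k, O) = 2 (z(k, O) = -1*(-2) = 2)
b(P) = 1 (b(P) = P/P = 1)
J(H, U) = U + 552*H
b(-537) - J(z(-7, -23), 460) = 1 - (460 + 552*2) = 1 - (460 + 1104) = 1 - 1*1564 = 1 - 1564 = -1563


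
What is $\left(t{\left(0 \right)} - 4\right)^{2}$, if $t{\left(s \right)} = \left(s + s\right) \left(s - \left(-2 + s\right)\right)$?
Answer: $16$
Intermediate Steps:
$t{\left(s \right)} = 4 s$ ($t{\left(s \right)} = 2 s 2 = 4 s$)
$\left(t{\left(0 \right)} - 4\right)^{2} = \left(4 \cdot 0 - 4\right)^{2} = \left(0 - 4\right)^{2} = \left(-4\right)^{2} = 16$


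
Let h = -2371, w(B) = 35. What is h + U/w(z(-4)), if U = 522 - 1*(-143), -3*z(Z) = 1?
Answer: -2352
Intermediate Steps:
z(Z) = -⅓ (z(Z) = -⅓*1 = -⅓)
U = 665 (U = 522 + 143 = 665)
h + U/w(z(-4)) = -2371 + 665/35 = -2371 + 665*(1/35) = -2371 + 19 = -2352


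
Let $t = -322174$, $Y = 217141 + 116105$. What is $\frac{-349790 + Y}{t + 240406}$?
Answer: $\frac{2068}{10221} \approx 0.20233$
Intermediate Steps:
$Y = 333246$
$\frac{-349790 + Y}{t + 240406} = \frac{-349790 + 333246}{-322174 + 240406} = - \frac{16544}{-81768} = \left(-16544\right) \left(- \frac{1}{81768}\right) = \frac{2068}{10221}$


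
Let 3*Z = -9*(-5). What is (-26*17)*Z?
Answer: -6630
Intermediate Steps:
Z = 15 (Z = (-9*(-5))/3 = (⅓)*45 = 15)
(-26*17)*Z = -26*17*15 = -442*15 = -6630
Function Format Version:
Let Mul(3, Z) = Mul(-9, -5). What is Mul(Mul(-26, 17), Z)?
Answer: -6630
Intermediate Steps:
Z = 15 (Z = Mul(Rational(1, 3), Mul(-9, -5)) = Mul(Rational(1, 3), 45) = 15)
Mul(Mul(-26, 17), Z) = Mul(Mul(-26, 17), 15) = Mul(-442, 15) = -6630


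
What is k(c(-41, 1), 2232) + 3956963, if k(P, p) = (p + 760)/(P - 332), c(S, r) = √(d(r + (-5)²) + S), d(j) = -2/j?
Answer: 2836039935513/716723 - 1496*I*√6942/716723 ≈ 3.957e+6 - 0.17391*I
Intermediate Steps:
c(S, r) = √(S - 2/(25 + r)) (c(S, r) = √(-2/(r + (-5)²) + S) = √(-2/(r + 25) + S) = √(-2/(25 + r) + S) = √(S - 2/(25 + r)))
k(P, p) = (760 + p)/(-332 + P)
k(c(-41, 1), 2232) + 3956963 = (760 + 2232)/(-332 + √((-2 - 41*(25 + 1))/(25 + 1))) + 3956963 = 2992/(-332 + √((-2 - 41*26)/26)) + 3956963 = 2992/(-332 + √((-2 - 1066)/26)) + 3956963 = 2992/(-332 + √((1/26)*(-1068))) + 3956963 = 2992/(-332 + √(-534/13)) + 3956963 = 2992/(-332 + I*√6942/13) + 3956963 = 3956963 + 2992/(-332 + I*√6942/13)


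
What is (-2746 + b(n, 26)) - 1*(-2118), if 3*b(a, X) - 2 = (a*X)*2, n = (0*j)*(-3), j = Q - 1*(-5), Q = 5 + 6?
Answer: -1882/3 ≈ -627.33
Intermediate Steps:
Q = 11
j = 16 (j = 11 - 1*(-5) = 11 + 5 = 16)
n = 0 (n = (0*16)*(-3) = 0*(-3) = 0)
b(a, X) = 2/3 + 2*X*a/3 (b(a, X) = 2/3 + ((a*X)*2)/3 = 2/3 + ((X*a)*2)/3 = 2/3 + (2*X*a)/3 = 2/3 + 2*X*a/3)
(-2746 + b(n, 26)) - 1*(-2118) = (-2746 + (2/3 + (2/3)*26*0)) - 1*(-2118) = (-2746 + (2/3 + 0)) + 2118 = (-2746 + 2/3) + 2118 = -8236/3 + 2118 = -1882/3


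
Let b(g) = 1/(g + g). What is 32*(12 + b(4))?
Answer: 388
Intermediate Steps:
b(g) = 1/(2*g)
32*(12 + b(4)) = 32*(12 + (½)/4) = 32*(12 + (½)*(¼)) = 32*(12 + ⅛) = 32*(97/8) = 388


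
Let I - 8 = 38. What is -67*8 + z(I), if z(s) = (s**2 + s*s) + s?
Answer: 3742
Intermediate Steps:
I = 46 (I = 8 + 38 = 46)
z(s) = s + 2*s**2 (z(s) = (s**2 + s**2) + s = 2*s**2 + s = s + 2*s**2)
-67*8 + z(I) = -67*8 + 46*(1 + 2*46) = -536 + 46*(1 + 92) = -536 + 46*93 = -536 + 4278 = 3742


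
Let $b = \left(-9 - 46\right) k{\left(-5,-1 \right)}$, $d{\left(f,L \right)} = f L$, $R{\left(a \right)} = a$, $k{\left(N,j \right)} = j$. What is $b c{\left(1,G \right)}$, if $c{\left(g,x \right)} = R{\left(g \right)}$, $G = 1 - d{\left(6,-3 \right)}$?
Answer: $55$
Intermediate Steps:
$d{\left(f,L \right)} = L f$
$G = 19$ ($G = 1 - \left(-3\right) 6 = 1 - -18 = 1 + 18 = 19$)
$c{\left(g,x \right)} = g$
$b = 55$ ($b = \left(-9 - 46\right) \left(-1\right) = \left(-55\right) \left(-1\right) = 55$)
$b c{\left(1,G \right)} = 55 \cdot 1 = 55$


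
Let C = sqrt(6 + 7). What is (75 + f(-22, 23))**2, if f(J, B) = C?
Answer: (75 + sqrt(13))**2 ≈ 6178.8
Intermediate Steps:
C = sqrt(13) ≈ 3.6056
f(J, B) = sqrt(13)
(75 + f(-22, 23))**2 = (75 + sqrt(13))**2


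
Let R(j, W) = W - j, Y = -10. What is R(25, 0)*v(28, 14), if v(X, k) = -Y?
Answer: -250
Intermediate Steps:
v(X, k) = 10 (v(X, k) = -1*(-10) = 10)
R(25, 0)*v(28, 14) = (0 - 1*25)*10 = (0 - 25)*10 = -25*10 = -250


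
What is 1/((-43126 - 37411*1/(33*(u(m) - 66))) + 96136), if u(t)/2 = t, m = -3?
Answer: 216/11453561 ≈ 1.8859e-5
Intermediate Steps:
u(t) = 2*t
1/((-43126 - 37411*1/(33*(u(m) - 66))) + 96136) = 1/((-43126 - 37411*1/(33*(2*(-3) - 66))) + 96136) = 1/((-43126 - 37411*1/(33*(-6 - 66))) + 96136) = 1/((-43126 - 37411/((-72*33))) + 96136) = 1/((-43126 - 37411/(-2376)) + 96136) = 1/((-43126 - 37411*(-1/2376)) + 96136) = 1/((-43126 + 3401/216) + 96136) = 1/(-9311815/216 + 96136) = 1/(11453561/216) = 216/11453561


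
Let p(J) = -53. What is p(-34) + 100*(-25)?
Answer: -2553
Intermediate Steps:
p(-34) + 100*(-25) = -53 + 100*(-25) = -53 - 2500 = -2553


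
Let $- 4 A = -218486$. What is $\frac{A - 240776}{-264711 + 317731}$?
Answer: $- \frac{372309}{106040} \approx -3.511$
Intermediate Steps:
$A = \frac{109243}{2}$ ($A = \left(- \frac{1}{4}\right) \left(-218486\right) = \frac{109243}{2} \approx 54622.0$)
$\frac{A - 240776}{-264711 + 317731} = \frac{\frac{109243}{2} - 240776}{-264711 + 317731} = - \frac{372309}{2 \cdot 53020} = \left(- \frac{372309}{2}\right) \frac{1}{53020} = - \frac{372309}{106040}$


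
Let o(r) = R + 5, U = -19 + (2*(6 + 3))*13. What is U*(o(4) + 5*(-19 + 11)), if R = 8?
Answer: -5805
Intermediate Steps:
U = 215 (U = -19 + (2*9)*13 = -19 + 18*13 = -19 + 234 = 215)
o(r) = 13 (o(r) = 8 + 5 = 13)
U*(o(4) + 5*(-19 + 11)) = 215*(13 + 5*(-19 + 11)) = 215*(13 + 5*(-8)) = 215*(13 - 40) = 215*(-27) = -5805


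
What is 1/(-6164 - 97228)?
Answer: -1/103392 ≈ -9.6719e-6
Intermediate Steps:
1/(-6164 - 97228) = 1/(-103392) = -1/103392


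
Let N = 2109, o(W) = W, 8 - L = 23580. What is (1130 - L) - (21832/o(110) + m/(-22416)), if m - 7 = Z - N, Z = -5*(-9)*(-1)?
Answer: 30209790619/1232880 ≈ 24503.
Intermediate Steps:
L = -23572 (L = 8 - 1*23580 = 8 - 23580 = -23572)
Z = -45 (Z = 45*(-1) = -45)
m = -2147 (m = 7 + (-45 - 1*2109) = 7 + (-45 - 2109) = 7 - 2154 = -2147)
(1130 - L) - (21832/o(110) + m/(-22416)) = (1130 - 1*(-23572)) - (21832/110 - 2147/(-22416)) = (1130 + 23572) - (21832*(1/110) - 2147*(-1/22416)) = 24702 - (10916/55 + 2147/22416) = 24702 - 1*244811141/1232880 = 24702 - 244811141/1232880 = 30209790619/1232880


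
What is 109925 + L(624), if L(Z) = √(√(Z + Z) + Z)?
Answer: 109925 + 2*√(156 + √78) ≈ 1.0995e+5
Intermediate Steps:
L(Z) = √(Z + √2*√Z) (L(Z) = √(√(2*Z) + Z) = √(√2*√Z + Z) = √(Z + √2*√Z))
109925 + L(624) = 109925 + √(624 + √2*√624) = 109925 + √(624 + √2*(4*√39)) = 109925 + √(624 + 4*√78)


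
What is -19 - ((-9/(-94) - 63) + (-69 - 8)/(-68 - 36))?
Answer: 210985/4888 ≈ 43.164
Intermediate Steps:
-19 - ((-9/(-94) - 63) + (-69 - 8)/(-68 - 36)) = -19 - ((-9*(-1/94) - 63) - 77/(-104)) = -19 - ((9/94 - 63) - 77*(-1/104)) = -19 - (-5913/94 + 77/104) = -19 - 1*(-303857/4888) = -19 + 303857/4888 = 210985/4888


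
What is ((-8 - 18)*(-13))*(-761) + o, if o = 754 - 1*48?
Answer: -256512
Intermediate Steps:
o = 706 (o = 754 - 48 = 706)
((-8 - 18)*(-13))*(-761) + o = ((-8 - 18)*(-13))*(-761) + 706 = -26*(-13)*(-761) + 706 = 338*(-761) + 706 = -257218 + 706 = -256512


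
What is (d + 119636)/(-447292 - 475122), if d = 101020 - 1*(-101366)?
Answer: -161011/461207 ≈ -0.34911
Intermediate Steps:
d = 202386 (d = 101020 + 101366 = 202386)
(d + 119636)/(-447292 - 475122) = (202386 + 119636)/(-447292 - 475122) = 322022/(-922414) = 322022*(-1/922414) = -161011/461207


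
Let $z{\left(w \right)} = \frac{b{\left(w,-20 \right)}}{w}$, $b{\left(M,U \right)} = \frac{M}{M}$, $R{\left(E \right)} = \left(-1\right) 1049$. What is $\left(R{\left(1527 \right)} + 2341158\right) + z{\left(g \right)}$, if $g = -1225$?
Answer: $\frac{2866633524}{1225} \approx 2.3401 \cdot 10^{6}$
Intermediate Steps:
$R{\left(E \right)} = -1049$
$b{\left(M,U \right)} = 1$
$z{\left(w \right)} = \frac{1}{w}$ ($z{\left(w \right)} = 1 \frac{1}{w} = \frac{1}{w}$)
$\left(R{\left(1527 \right)} + 2341158\right) + z{\left(g \right)} = \left(-1049 + 2341158\right) + \frac{1}{-1225} = 2340109 - \frac{1}{1225} = \frac{2866633524}{1225}$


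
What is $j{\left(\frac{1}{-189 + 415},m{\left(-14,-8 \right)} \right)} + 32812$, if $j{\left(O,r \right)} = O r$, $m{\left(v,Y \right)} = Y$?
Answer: $\frac{3707752}{113} \approx 32812.0$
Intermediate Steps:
$j{\left(\frac{1}{-189 + 415},m{\left(-14,-8 \right)} \right)} + 32812 = \frac{1}{-189 + 415} \left(-8\right) + 32812 = \frac{1}{226} \left(-8\right) + 32812 = - \frac{4}{113} + 32812 = \frac{3707752}{113}$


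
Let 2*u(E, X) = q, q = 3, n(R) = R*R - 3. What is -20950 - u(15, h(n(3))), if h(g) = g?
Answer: -41903/2 ≈ -20952.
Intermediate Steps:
n(R) = -3 + R² (n(R) = R² - 3 = -3 + R²)
u(E, X) = 3/2 (u(E, X) = (½)*3 = 3/2)
-20950 - u(15, h(n(3))) = -20950 - 1*3/2 = -20950 - 3/2 = -41903/2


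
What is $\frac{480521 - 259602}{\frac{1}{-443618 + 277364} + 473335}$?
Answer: $\frac{36728667426}{78693837089} \approx 0.46673$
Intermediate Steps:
$\frac{480521 - 259602}{\frac{1}{-443618 + 277364} + 473335} = \frac{220919}{\frac{1}{-166254} + 473335} = \frac{220919}{- \frac{1}{166254} + 473335} = \frac{220919}{\frac{78693837089}{166254}} = 220919 \cdot \frac{166254}{78693837089} = \frac{36728667426}{78693837089}$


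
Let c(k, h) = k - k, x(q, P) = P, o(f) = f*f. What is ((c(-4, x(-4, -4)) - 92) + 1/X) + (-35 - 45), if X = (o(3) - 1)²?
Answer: -11007/64 ≈ -171.98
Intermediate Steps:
o(f) = f²
c(k, h) = 0
X = 64 (X = (3² - 1)² = (9 - 1)² = 8² = 64)
((c(-4, x(-4, -4)) - 92) + 1/X) + (-35 - 45) = ((0 - 92) + 1/64) + (-35 - 45) = (-92 + 1/64) - 80 = -5887/64 - 80 = -11007/64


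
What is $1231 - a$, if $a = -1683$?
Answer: $2914$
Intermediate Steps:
$1231 - a = 1231 - -1683 = 1231 + 1683 = 2914$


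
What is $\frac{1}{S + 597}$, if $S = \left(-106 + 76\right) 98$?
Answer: $- \frac{1}{2343} \approx -0.0004268$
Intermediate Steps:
$S = -2940$ ($S = \left(-30\right) 98 = -2940$)
$\frac{1}{S + 597} = \frac{1}{-2940 + 597} = \frac{1}{-2343} = - \frac{1}{2343}$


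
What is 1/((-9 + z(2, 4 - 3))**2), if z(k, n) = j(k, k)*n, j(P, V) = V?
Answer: 1/49 ≈ 0.020408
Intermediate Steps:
z(k, n) = k*n
1/((-9 + z(2, 4 - 3))**2) = 1/((-9 + 2*(4 - 3))**2) = 1/((-9 + 2*1)**2) = 1/((-9 + 2)**2) = 1/((-7)**2) = 1/49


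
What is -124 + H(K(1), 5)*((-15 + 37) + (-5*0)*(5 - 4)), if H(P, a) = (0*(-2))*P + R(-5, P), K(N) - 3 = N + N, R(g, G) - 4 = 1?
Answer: -14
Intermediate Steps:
R(g, G) = 5 (R(g, G) = 4 + 1 = 5)
K(N) = 3 + 2*N (K(N) = 3 + (N + N) = 3 + 2*N)
H(P, a) = 5 (H(P, a) = (0*(-2))*P + 5 = 0*P + 5 = 0 + 5 = 5)
-124 + H(K(1), 5)*((-15 + 37) + (-5*0)*(5 - 4)) = -124 + 5*((-15 + 37) + (-5*0)*(5 - 4)) = -124 + 5*(22 + 0*1) = -124 + 5*(22 + 0) = -124 + 5*22 = -124 + 110 = -14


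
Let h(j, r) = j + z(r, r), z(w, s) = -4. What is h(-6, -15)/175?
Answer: -2/35 ≈ -0.057143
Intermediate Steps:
h(j, r) = -4 + j (h(j, r) = j - 4 = -4 + j)
h(-6, -15)/175 = (-4 - 6)/175 = (1/175)*(-10) = -2/35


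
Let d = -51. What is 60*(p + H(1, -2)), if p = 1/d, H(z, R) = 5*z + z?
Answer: 6100/17 ≈ 358.82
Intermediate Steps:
H(z, R) = 6*z
p = -1/51 (p = 1/(-51) = -1/51 ≈ -0.019608)
60*(p + H(1, -2)) = 60*(-1/51 + 6*1) = 60*(-1/51 + 6) = 60*(305/51) = 6100/17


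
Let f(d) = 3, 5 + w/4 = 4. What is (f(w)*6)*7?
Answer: 126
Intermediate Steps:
w = -4 (w = -20 + 4*4 = -20 + 16 = -4)
(f(w)*6)*7 = (3*6)*7 = 18*7 = 126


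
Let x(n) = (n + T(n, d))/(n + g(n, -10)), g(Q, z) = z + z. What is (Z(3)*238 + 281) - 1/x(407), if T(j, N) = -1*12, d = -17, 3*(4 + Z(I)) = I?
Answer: -171422/395 ≈ -433.98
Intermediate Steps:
Z(I) = -4 + I/3
T(j, N) = -12
g(Q, z) = 2*z
x(n) = (-12 + n)/(-20 + n) (x(n) = (n - 12)/(n + 2*(-10)) = (-12 + n)/(n - 20) = (-12 + n)/(-20 + n))
(Z(3)*238 + 281) - 1/x(407) = ((-4 + (1/3)*3)*238 + 281) - 1/((-12 + 407)/(-20 + 407)) = ((-4 + 1)*238 + 281) - 1/(395/387) = (-3*238 + 281) - 1/((1/387)*395) = (-714 + 281) - 1/395/387 = -433 - 1*387/395 = -433 - 387/395 = -171422/395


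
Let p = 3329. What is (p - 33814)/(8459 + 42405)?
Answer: -30485/50864 ≈ -0.59934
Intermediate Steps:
(p - 33814)/(8459 + 42405) = (3329 - 33814)/(8459 + 42405) = -30485/50864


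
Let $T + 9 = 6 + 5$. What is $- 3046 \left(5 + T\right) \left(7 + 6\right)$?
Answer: $-277186$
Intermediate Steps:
$T = 2$ ($T = -9 + \left(6 + 5\right) = -9 + 11 = 2$)
$- 3046 \left(5 + T\right) \left(7 + 6\right) = - 3046 \left(5 + 2\right) \left(7 + 6\right) = - 3046 \cdot 7 \cdot 13 = \left(-3046\right) 91 = -277186$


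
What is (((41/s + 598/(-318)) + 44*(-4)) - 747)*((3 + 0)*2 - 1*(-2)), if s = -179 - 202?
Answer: -49808760/6731 ≈ -7399.9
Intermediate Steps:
s = -381
(((41/s + 598/(-318)) + 44*(-4)) - 747)*((3 + 0)*2 - 1*(-2)) = (((41/(-381) + 598/(-318)) + 44*(-4)) - 747)*((3 + 0)*2 - 1*(-2)) = (((41*(-1/381) + 598*(-1/318)) - 176) - 747)*(3*2 + 2) = (((-41/381 - 299/159) - 176) - 747)*(6 + 2) = ((-13382/6731 - 176) - 747)*8 = (-1198038/6731 - 747)*8 = -6226095/6731*8 = -49808760/6731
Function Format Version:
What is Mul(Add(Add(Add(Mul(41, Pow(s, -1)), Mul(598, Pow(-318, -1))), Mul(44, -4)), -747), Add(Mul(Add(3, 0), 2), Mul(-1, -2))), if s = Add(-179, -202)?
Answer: Rational(-49808760, 6731) ≈ -7399.9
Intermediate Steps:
s = -381
Mul(Add(Add(Add(Mul(41, Pow(s, -1)), Mul(598, Pow(-318, -1))), Mul(44, -4)), -747), Add(Mul(Add(3, 0), 2), Mul(-1, -2))) = Mul(Add(Add(Add(Mul(41, Pow(-381, -1)), Mul(598, Pow(-318, -1))), Mul(44, -4)), -747), Add(Mul(Add(3, 0), 2), Mul(-1, -2))) = Mul(Add(Add(Add(Mul(41, Rational(-1, 381)), Mul(598, Rational(-1, 318))), -176), -747), Add(Mul(3, 2), 2)) = Mul(Add(Add(Add(Rational(-41, 381), Rational(-299, 159)), -176), -747), Add(6, 2)) = Mul(Add(Add(Rational(-13382, 6731), -176), -747), 8) = Mul(Add(Rational(-1198038, 6731), -747), 8) = Mul(Rational(-6226095, 6731), 8) = Rational(-49808760, 6731)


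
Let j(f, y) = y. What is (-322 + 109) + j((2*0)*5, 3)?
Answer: -210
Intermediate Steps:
(-322 + 109) + j((2*0)*5, 3) = (-322 + 109) + 3 = -213 + 3 = -210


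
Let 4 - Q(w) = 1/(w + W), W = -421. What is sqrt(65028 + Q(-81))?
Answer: sqrt(16388324630)/502 ≈ 255.01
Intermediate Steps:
Q(w) = 4 - 1/(-421 + w) (Q(w) = 4 - 1/(w - 421) = 4 - 1/(-421 + w))
sqrt(65028 + Q(-81)) = sqrt(65028 + (-1685 + 4*(-81))/(-421 - 81)) = sqrt(65028 + (-1685 - 324)/(-502)) = sqrt(65028 - 1/502*(-2009)) = sqrt(65028 + 2009/502) = sqrt(32646065/502) = sqrt(16388324630)/502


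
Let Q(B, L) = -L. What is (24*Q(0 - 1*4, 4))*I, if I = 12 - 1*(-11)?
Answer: -2208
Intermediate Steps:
I = 23 (I = 12 + 11 = 23)
(24*Q(0 - 1*4, 4))*I = (24*(-1*4))*23 = (24*(-4))*23 = -96*23 = -2208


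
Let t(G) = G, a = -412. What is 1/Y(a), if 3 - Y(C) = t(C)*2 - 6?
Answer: 1/833 ≈ 0.0012005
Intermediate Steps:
Y(C) = 9 - 2*C (Y(C) = 3 - (C*2 - 6) = 3 - (2*C - 6) = 3 - (-6 + 2*C) = 3 + (6 - 2*C) = 9 - 2*C)
1/Y(a) = 1/(9 - 2*(-412)) = 1/(9 + 824) = 1/833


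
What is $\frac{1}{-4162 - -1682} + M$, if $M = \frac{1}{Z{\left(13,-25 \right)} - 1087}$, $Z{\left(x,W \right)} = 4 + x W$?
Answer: $- \frac{243}{218240} \approx -0.0011135$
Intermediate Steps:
$Z{\left(x,W \right)} = 4 + W x$
$M = - \frac{1}{1408}$ ($M = \frac{1}{\left(4 - 325\right) - 1087} = \frac{1}{-321 - 1087} = \frac{1}{-1408} = - \frac{1}{1408} \approx -0.00071023$)
$\frac{1}{-4162 - -1682} + M = \frac{1}{-4162 - -1682} - \frac{1}{1408} = \frac{1}{-4162 + \left(-266 + 1948\right)} - \frac{1}{1408} = \frac{1}{-4162 + 1682} - \frac{1}{1408} = \frac{1}{-2480} - \frac{1}{1408} = - \frac{1}{2480} - \frac{1}{1408} = - \frac{243}{218240}$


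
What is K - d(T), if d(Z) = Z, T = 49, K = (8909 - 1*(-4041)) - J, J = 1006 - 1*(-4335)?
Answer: 7560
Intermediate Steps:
J = 5341 (J = 1006 + 4335 = 5341)
K = 7609 (K = (8909 - 1*(-4041)) - 1*5341 = (8909 + 4041) - 5341 = 12950 - 5341 = 7609)
K - d(T) = 7609 - 1*49 = 7609 - 49 = 7560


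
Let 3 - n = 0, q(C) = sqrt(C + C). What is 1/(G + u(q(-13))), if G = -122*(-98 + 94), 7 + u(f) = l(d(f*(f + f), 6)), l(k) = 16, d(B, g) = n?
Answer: 1/497 ≈ 0.0020121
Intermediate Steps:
q(C) = sqrt(2)*sqrt(C) (q(C) = sqrt(2*C) = sqrt(2)*sqrt(C))
n = 3 (n = 3 - 1*0 = 3 + 0 = 3)
d(B, g) = 3
u(f) = 9 (u(f) = -7 + 16 = 9)
G = 488 (G = -122*(-4) = 488)
1/(G + u(q(-13))) = 1/(488 + 9) = 1/497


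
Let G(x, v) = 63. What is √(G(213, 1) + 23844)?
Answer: √23907 ≈ 154.62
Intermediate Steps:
√(G(213, 1) + 23844) = √(63 + 23844) = √23907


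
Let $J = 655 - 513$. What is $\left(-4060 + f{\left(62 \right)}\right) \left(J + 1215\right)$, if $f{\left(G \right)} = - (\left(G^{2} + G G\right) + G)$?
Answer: $-16026170$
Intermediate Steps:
$J = 142$
$f{\left(G \right)} = - G - 2 G^{2}$ ($f{\left(G \right)} = - (\left(G^{2} + G^{2}\right) + G) = - (2 G^{2} + G) = - (G + 2 G^{2}) = - G - 2 G^{2}$)
$\left(-4060 + f{\left(62 \right)}\right) \left(J + 1215\right) = \left(-4060 - 62 \left(1 + 2 \cdot 62\right)\right) \left(142 + 1215\right) = \left(-4060 - 62 \left(1 + 124\right)\right) 1357 = \left(-4060 - 62 \cdot 125\right) 1357 = \left(-4060 - 7750\right) 1357 = \left(-11810\right) 1357 = -16026170$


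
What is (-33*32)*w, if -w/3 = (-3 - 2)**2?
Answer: 79200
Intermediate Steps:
w = -75 (w = -3*(-3 - 2)**2 = -3*(-5)**2 = -3*25 = -75)
(-33*32)*w = -33*32*(-75) = -1056*(-75) = 79200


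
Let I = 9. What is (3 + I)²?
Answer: 144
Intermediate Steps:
(3 + I)² = (3 + 9)² = 12² = 144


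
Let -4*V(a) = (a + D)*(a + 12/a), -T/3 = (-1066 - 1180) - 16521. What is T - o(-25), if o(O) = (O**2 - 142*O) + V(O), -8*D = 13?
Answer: 41836481/800 ≈ 52296.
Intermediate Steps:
T = 56301 (T = -3*((-1066 - 1180) - 16521) = -3*(-2246 - 16521) = -3*(-18767) = 56301)
D = -13/8 (D = -1/8*13 = -13/8 ≈ -1.6250)
V(a) = -(-13/8 + a)*(a + 12/a)/4 (V(a) = -(a - 13/8)*(a + 12/a)/4 = -(-13/8 + a)*(a + 12/a)/4)
o(O) = O**2 - 142*O + (156 - O*(96 - 13*O + 8*O**2))/(32*O) (o(O) = (O**2 - 142*O) + (156 - O*(96 - 13*O + 8*O**2))/(32*O) = O**2 - 142*O + (156 - O*(96 - 13*O + 8*O**2))/(32*O))
T - o(-25) = 56301 - (156 - 4531*(-25)**2 - 96*(-25) + 24*(-25)**3)/(32*(-25)) = 56301 - (-1)*(156 - 4531*625 + 2400 + 24*(-15625))/(32*25) = 56301 - (-1)*(156 - 2831875 + 2400 - 375000)/(32*25) = 56301 - (-1)*(-3204319)/(32*25) = 56301 - 1*3204319/800 = 56301 - 3204319/800 = 41836481/800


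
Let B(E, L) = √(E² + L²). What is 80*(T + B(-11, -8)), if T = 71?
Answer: 5680 + 80*√185 ≈ 6768.1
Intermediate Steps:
80*(T + B(-11, -8)) = 80*(71 + √((-11)² + (-8)²)) = 80*(71 + √(121 + 64)) = 80*(71 + √185) = 5680 + 80*√185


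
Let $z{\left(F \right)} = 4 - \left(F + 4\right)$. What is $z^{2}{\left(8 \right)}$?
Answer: $64$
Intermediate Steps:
$z{\left(F \right)} = - F$ ($z{\left(F \right)} = 4 - \left(4 + F\right) = - F$)
$z^{2}{\left(8 \right)} = \left(\left(-1\right) 8\right)^{2} = \left(-8\right)^{2} = 64$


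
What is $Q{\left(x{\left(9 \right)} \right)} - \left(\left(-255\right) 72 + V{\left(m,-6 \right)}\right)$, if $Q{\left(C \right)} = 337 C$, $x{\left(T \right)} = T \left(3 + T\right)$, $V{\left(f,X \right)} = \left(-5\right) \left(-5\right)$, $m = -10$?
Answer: $54731$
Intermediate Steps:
$V{\left(f,X \right)} = 25$
$Q{\left(x{\left(9 \right)} \right)} - \left(\left(-255\right) 72 + V{\left(m,-6 \right)}\right) = 337 \cdot 9 \left(3 + 9\right) - \left(\left(-255\right) 72 + 25\right) = 337 \cdot 9 \cdot 12 - \left(-18360 + 25\right) = 337 \cdot 108 - -18335 = 36396 + 18335 = 54731$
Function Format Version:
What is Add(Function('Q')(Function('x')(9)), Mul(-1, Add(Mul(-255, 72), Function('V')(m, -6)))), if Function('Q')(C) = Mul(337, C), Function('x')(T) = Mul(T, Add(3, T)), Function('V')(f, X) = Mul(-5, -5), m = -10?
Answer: 54731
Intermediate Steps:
Function('V')(f, X) = 25
Add(Function('Q')(Function('x')(9)), Mul(-1, Add(Mul(-255, 72), Function('V')(m, -6)))) = Add(Mul(337, Mul(9, Add(3, 9))), Mul(-1, Add(Mul(-255, 72), 25))) = Add(Mul(337, Mul(9, 12)), Mul(-1, Add(-18360, 25))) = Add(Mul(337, 108), Mul(-1, -18335)) = Add(36396, 18335) = 54731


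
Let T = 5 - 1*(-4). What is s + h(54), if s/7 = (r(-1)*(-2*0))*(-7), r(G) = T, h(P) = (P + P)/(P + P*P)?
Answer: 2/55 ≈ 0.036364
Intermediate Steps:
h(P) = 2*P/(P + P²) (h(P) = (2*P)/(P + P²) = 2*P/(P + P²))
T = 9 (T = 5 + 4 = 9)
r(G) = 9
s = 0 (s = 7*((9*(-2*0))*(-7)) = 7*((9*0)*(-7)) = 7*(0*(-7)) = 7*0 = 0)
s + h(54) = 0 + 2/(1 + 54) = 0 + 2/55 = 2/55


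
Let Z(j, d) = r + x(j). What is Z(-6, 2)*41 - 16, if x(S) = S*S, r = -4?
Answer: 1296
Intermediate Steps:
x(S) = S²
Z(j, d) = -4 + j²
Z(-6, 2)*41 - 16 = (-4 + (-6)²)*41 - 16 = (-4 + 36)*41 - 16 = 32*41 - 16 = 1312 - 16 = 1296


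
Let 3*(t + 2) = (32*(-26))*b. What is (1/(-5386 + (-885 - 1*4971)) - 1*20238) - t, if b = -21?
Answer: -292966521/11242 ≈ -26060.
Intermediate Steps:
t = 5822 (t = -2 + ((32*(-26))*(-21))/3 = -2 + (-832*(-21))/3 = -2 + (⅓)*17472 = -2 + 5824 = 5822)
(1/(-5386 + (-885 - 1*4971)) - 1*20238) - t = (1/(-5386 + (-885 - 1*4971)) - 1*20238) - 1*5822 = (1/(-5386 + (-885 - 4971)) - 20238) - 5822 = (1/(-5386 - 5856) - 20238) - 5822 = (1/(-11242) - 20238) - 5822 = (-1/11242 - 20238) - 5822 = -227515597/11242 - 5822 = -292966521/11242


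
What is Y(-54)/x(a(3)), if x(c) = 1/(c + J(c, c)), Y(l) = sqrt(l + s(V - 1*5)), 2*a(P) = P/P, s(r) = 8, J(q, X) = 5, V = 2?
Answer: 11*I*sqrt(46)/2 ≈ 37.303*I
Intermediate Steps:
a(P) = 1/2 (a(P) = (P/P)/2 = (1/2)*1 = 1/2)
Y(l) = sqrt(8 + l) (Y(l) = sqrt(l + 8) = sqrt(8 + l))
x(c) = 1/(5 + c) (x(c) = 1/(c + 5) = 1/(5 + c))
Y(-54)/x(a(3)) = sqrt(8 - 54)/(1/(5 + 1/2)) = sqrt(-46)/(1/(11/2)) = (I*sqrt(46))/(2/11) = (I*sqrt(46))*(11/2) = 11*I*sqrt(46)/2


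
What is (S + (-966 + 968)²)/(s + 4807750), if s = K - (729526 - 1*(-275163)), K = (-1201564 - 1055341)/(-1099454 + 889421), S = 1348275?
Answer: 283183083207/798770567918 ≈ 0.35452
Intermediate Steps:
K = 2256905/210033 (K = -2256905/(-210033) = -2256905*(-1/210033) = 2256905/210033 ≈ 10.745)
s = -211015587832/210033 (s = 2256905/210033 - (729526 - 1*(-275163)) = 2256905/210033 - (729526 + 275163) = 2256905/210033 - 1*1004689 = 2256905/210033 - 1004689 = -211015587832/210033 ≈ -1.0047e+6)
(S + (-966 + 968)²)/(s + 4807750) = (1348275 + (-966 + 968)²)/(-211015587832/210033 + 4807750) = (1348275 + 2²)/(798770567918/210033) = (1348275 + 4)*(210033/798770567918) = 1348279*(210033/798770567918) = 283183083207/798770567918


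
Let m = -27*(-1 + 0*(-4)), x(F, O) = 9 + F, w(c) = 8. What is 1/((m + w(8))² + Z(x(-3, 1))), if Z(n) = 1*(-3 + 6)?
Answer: 1/1228 ≈ 0.00081433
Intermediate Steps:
m = 27 (m = -27*(-1 + 0) = -27*(-1) = 27)
Z(n) = 3 (Z(n) = 1*3 = 3)
1/((m + w(8))² + Z(x(-3, 1))) = 1/((27 + 8)² + 3) = 1/(35² + 3) = 1/(1225 + 3) = 1/1228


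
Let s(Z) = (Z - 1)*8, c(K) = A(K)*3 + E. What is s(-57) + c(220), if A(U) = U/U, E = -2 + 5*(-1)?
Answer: -468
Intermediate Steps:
E = -7 (E = -2 - 5 = -7)
A(U) = 1
c(K) = -4 (c(K) = 1*3 - 7 = 3 - 7 = -4)
s(Z) = -8 + 8*Z (s(Z) = (-1 + Z)*8 = -8 + 8*Z)
s(-57) + c(220) = (-8 + 8*(-57)) - 4 = (-8 - 456) - 4 = -464 - 4 = -468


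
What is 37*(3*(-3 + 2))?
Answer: -111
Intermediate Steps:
37*(3*(-3 + 2)) = 37*(3*(-1)) = 37*(-3) = -111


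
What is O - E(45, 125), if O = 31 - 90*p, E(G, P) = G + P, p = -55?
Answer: 4811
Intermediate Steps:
O = 4981 (O = 31 - 90*(-55) = 31 + 4950 = 4981)
O - E(45, 125) = 4981 - (45 + 125) = 4981 - 1*170 = 4981 - 170 = 4811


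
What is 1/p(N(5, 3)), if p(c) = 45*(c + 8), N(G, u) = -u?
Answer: 1/225 ≈ 0.0044444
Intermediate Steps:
p(c) = 360 + 45*c (p(c) = 45*(8 + c) = 360 + 45*c)
1/p(N(5, 3)) = 1/(360 + 45*(-1*3)) = 1/(360 + 45*(-3)) = 1/(360 - 135) = 1/225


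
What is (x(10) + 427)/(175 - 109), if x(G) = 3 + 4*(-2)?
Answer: 211/33 ≈ 6.3939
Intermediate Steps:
x(G) = -5 (x(G) = 3 - 8 = -5)
(x(10) + 427)/(175 - 109) = (-5 + 427)/(175 - 109) = 422/66 = 422*(1/66) = 211/33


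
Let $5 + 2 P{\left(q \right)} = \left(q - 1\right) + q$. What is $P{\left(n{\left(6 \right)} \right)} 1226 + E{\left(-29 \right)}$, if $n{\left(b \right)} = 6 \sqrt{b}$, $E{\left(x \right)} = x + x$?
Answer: $-3736 + 7356 \sqrt{6} \approx 14282.0$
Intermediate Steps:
$E{\left(x \right)} = 2 x$
$P{\left(q \right)} = -3 + q$ ($P{\left(q \right)} = - \frac{5}{2} + \frac{\left(q - 1\right) + q}{2} = - \frac{5}{2} + \frac{\left(-1 + q\right) + q}{2} = - \frac{5}{2} + \frac{-1 + 2 q}{2} = - \frac{5}{2} + \left(- \frac{1}{2} + q\right) = -3 + q$)
$P{\left(n{\left(6 \right)} \right)} 1226 + E{\left(-29 \right)} = \left(-3 + 6 \sqrt{6}\right) 1226 + 2 \left(-29\right) = \left(-3678 + 7356 \sqrt{6}\right) - 58 = -3736 + 7356 \sqrt{6}$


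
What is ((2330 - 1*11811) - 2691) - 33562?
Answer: -45734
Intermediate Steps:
((2330 - 1*11811) - 2691) - 33562 = ((2330 - 11811) - 2691) - 33562 = (-9481 - 2691) - 33562 = -12172 - 33562 = -45734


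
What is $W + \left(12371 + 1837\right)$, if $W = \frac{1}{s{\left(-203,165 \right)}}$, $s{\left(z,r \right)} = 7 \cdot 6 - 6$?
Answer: $\frac{511489}{36} \approx 14208.0$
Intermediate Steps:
$s{\left(z,r \right)} = 36$ ($s{\left(z,r \right)} = 42 - 6 = 36$)
$W = \frac{1}{36} \approx 0.027778$
$W + \left(12371 + 1837\right) = \frac{1}{36} + \left(12371 + 1837\right) = \frac{1}{36} + 14208 = \frac{511489}{36}$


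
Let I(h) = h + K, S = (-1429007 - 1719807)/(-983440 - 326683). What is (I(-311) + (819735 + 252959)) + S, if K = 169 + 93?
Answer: 1405300034149/1310123 ≈ 1.0726e+6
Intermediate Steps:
K = 262
S = 3148814/1310123 (S = -3148814/(-1310123) = -3148814*(-1/1310123) = 3148814/1310123 ≈ 2.4035)
I(h) = 262 + h (I(h) = h + 262 = 262 + h)
(I(-311) + (819735 + 252959)) + S = ((262 - 311) + (819735 + 252959)) + 3148814/1310123 = (-49 + 1072694) + 3148814/1310123 = 1072645 + 3148814/1310123 = 1405300034149/1310123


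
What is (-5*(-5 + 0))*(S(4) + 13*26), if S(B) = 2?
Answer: 8500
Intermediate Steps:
(-5*(-5 + 0))*(S(4) + 13*26) = (-5*(-5 + 0))*(2 + 13*26) = (-5*(-5))*(2 + 338) = 25*340 = 8500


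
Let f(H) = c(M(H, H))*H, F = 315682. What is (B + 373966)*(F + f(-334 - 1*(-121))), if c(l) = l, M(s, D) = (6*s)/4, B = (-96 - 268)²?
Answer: 194347448801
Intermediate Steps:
B = 132496 (B = (-364)² = 132496)
M(s, D) = 3*s/2 (M(s, D) = (6*s)*(¼) = 3*s/2)
f(H) = 3*H²/2 (f(H) = (3*H/2)*H = 3*H²/2)
(B + 373966)*(F + f(-334 - 1*(-121))) = (132496 + 373966)*(315682 + 3*(-334 - 1*(-121))²/2) = 506462*(315682 + 3*(-334 + 121)²/2) = 506462*(315682 + (3/2)*(-213)²) = 506462*(315682 + (3/2)*45369) = 506462*(315682 + 136107/2) = 506462*(767471/2) = 194347448801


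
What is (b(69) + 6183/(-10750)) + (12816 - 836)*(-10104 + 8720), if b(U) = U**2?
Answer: -178187265433/10750 ≈ -1.6576e+7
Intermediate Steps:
(b(69) + 6183/(-10750)) + (12816 - 836)*(-10104 + 8720) = (69**2 + 6183/(-10750)) + (12816 - 836)*(-10104 + 8720) = (4761 + 6183*(-1/10750)) + 11980*(-1384) = (4761 - 6183/10750) - 16580320 = 51174567/10750 - 16580320 = -178187265433/10750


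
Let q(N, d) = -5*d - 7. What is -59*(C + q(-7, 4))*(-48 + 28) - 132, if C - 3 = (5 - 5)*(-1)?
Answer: -28452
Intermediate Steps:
C = 3 (C = 3 + (5 - 5)*(-1) = 3 + 0*(-1) = 3 + 0 = 3)
q(N, d) = -7 - 5*d
-59*(C + q(-7, 4))*(-48 + 28) - 132 = -59*(3 + (-7 - 5*4))*(-48 + 28) - 132 = -59*(3 + (-7 - 20))*(-20) - 132 = -59*(3 - 27)*(-20) - 132 = -(-1416)*(-20) - 132 = -59*480 - 132 = -28320 - 132 = -28452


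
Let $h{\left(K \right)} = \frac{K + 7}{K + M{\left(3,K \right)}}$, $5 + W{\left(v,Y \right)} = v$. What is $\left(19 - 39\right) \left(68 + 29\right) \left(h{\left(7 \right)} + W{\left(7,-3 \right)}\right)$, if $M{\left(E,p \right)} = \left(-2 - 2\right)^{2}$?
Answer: $- \frac{116400}{23} \approx -5060.9$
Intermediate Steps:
$W{\left(v,Y \right)} = -5 + v$
$M{\left(E,p \right)} = 16$ ($M{\left(E,p \right)} = \left(-4\right)^{2} = 16$)
$h{\left(K \right)} = \frac{7 + K}{16 + K}$ ($h{\left(K \right)} = \frac{K + 7}{K + 16} = \frac{7 + K}{16 + K}$)
$\left(19 - 39\right) \left(68 + 29\right) \left(h{\left(7 \right)} + W{\left(7,-3 \right)}\right) = \left(19 - 39\right) \left(68 + 29\right) \left(\frac{7 + 7}{16 + 7} + \left(-5 + 7\right)\right) = - 20 \cdot 97 \left(\frac{1}{23} \cdot 14 + 2\right) = - 20 \cdot 97 \left(\frac{14}{23} + 2\right) = - 20 \cdot 97 \cdot \frac{60}{23} = \left(-20\right) \frac{5820}{23} = - \frac{116400}{23}$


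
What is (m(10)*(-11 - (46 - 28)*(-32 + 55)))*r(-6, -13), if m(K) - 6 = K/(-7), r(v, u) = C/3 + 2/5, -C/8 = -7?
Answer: -777920/21 ≈ -37044.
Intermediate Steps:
C = 56 (C = -8*(-7) = 56)
r(v, u) = 286/15 (r(v, u) = 56/3 + 2/5 = 286/15)
m(K) = 6 - K/7 (m(K) = 6 + K/(-7) = 6 + K*(-1/7) = 6 - K/7)
(m(10)*(-11 - (46 - 28)*(-32 + 55)))*r(-6, -13) = ((6 - 1/7*10)*(-11 - (46 - 28)*(-32 + 55)))*(286/15) = ((6 - 10/7)*(-11 - 18*23))*(286/15) = (32*(-11 - 1*414)/7)*(286/15) = (32*(-11 - 414)/7)*(286/15) = ((32/7)*(-425))*(286/15) = -13600/7*286/15 = -777920/21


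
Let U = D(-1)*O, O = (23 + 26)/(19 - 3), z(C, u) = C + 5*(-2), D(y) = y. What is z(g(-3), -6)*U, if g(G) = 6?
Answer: 49/4 ≈ 12.250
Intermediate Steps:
z(C, u) = -10 + C (z(C, u) = C - 10 = -10 + C)
O = 49/16 ≈ 3.0625
U = -49/16 (U = -1*49/16 = -49/16 ≈ -3.0625)
z(g(-3), -6)*U = (-10 + 6)*(-49/16) = -4*(-49/16) = 49/4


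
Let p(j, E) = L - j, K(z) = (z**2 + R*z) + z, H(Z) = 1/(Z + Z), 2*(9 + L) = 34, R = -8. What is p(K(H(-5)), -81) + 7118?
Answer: 712529/100 ≈ 7125.3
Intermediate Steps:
L = 8 (L = -9 + (1/2)*34 = -9 + 17 = 8)
H(Z) = 1/(2*Z)
K(z) = z**2 - 7*z (K(z) = (z**2 - 8*z) + z = z**2 - 7*z)
p(j, E) = 8 - j
p(K(H(-5)), -81) + 7118 = (8 - (1/2)/(-5)*(-7 + (1/2)/(-5))) + 7118 = (8 - (1/2)*(-1/5)*(-7 + (1/2)*(-1/5))) + 7118 = (8 - (-1)*(-7 - 1/10)/10) + 7118 = (8 - (-1)*(-71)/(10*10)) + 7118 = (8 - 1*71/100) + 7118 = (8 - 71/100) + 7118 = 729/100 + 7118 = 712529/100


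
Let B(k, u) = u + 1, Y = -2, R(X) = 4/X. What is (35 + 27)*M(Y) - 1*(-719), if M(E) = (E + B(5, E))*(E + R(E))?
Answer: 1463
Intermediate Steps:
B(k, u) = 1 + u
M(E) = (1 + 2*E)*(E + 4/E) (M(E) = (E + (1 + E))*(E + 4/E) = (1 + 2*E)*(E + 4/E))
(35 + 27)*M(Y) - 1*(-719) = (35 + 27)*(8 - 2 + 2*(-2)**2 + 4/(-2)) - 1*(-719) = 62*(8 - 2 + 2*4 + 4*(-1/2)) + 719 = 62*(8 - 2 + 8 - 2) + 719 = 62*12 + 719 = 744 + 719 = 1463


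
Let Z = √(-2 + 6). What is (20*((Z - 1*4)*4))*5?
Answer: -800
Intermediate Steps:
Z = 2 (Z = √4 = 2)
(20*((Z - 1*4)*4))*5 = (20*((2 - 1*4)*4))*5 = (20*((2 - 4)*4))*5 = (20*(-2*4))*5 = (20*(-8))*5 = -160*5 = -800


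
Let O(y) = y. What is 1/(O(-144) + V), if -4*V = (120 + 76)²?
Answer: -1/9748 ≈ -0.00010259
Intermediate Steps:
V = -9604 (V = -(120 + 76)²/4 = -¼*196² = -¼*38416 = -9604)
1/(O(-144) + V) = 1/(-144 - 9604) = 1/(-9748) = -1/9748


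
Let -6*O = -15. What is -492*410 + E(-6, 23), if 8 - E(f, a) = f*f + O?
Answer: -403501/2 ≈ -2.0175e+5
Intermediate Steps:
O = 5/2 (O = -1/6*(-15) = 5/2 ≈ 2.5000)
E(f, a) = 11/2 - f**2 (E(f, a) = 8 - (f*f + 5/2) = 8 - (f**2 + 5/2) = 8 - (5/2 + f**2) = 8 + (-5/2 - f**2) = 11/2 - f**2)
-492*410 + E(-6, 23) = -492*410 + (11/2 - 1*(-6)**2) = -201720 + (11/2 - 1*36) = -201720 + (11/2 - 36) = -201720 - 61/2 = -403501/2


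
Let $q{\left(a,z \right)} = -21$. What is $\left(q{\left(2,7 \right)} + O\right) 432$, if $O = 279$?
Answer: $111456$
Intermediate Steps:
$\left(q{\left(2,7 \right)} + O\right) 432 = \left(-21 + 279\right) 432 = 258 \cdot 432 = 111456$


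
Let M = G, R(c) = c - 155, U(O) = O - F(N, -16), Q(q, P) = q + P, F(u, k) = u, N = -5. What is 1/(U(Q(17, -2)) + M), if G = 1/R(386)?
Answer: 231/4621 ≈ 0.049989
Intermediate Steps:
Q(q, P) = P + q
U(O) = 5 + O (U(O) = O - 1*(-5) = O + 5 = 5 + O)
R(c) = -155 + c
G = 1/231 (G = 1/(-155 + 386) = 1/231 ≈ 0.0043290)
M = 1/231 ≈ 0.0043290
1/(U(Q(17, -2)) + M) = 1/((5 + (-2 + 17)) + 1/231) = 1/((5 + 15) + 1/231) = 1/(20 + 1/231) = 1/(4621/231) = 231/4621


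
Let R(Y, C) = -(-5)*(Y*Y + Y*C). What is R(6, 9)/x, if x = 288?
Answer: 25/16 ≈ 1.5625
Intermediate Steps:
R(Y, C) = 5*Y² + 5*C*Y (R(Y, C) = -(-5)*(Y² + C*Y) = -(-5*Y² - 5*C*Y) = 5*Y² + 5*C*Y)
R(6, 9)/x = (5*6*(9 + 6))/288 = (5*6*15)*(1/288) = 450*(1/288) = 25/16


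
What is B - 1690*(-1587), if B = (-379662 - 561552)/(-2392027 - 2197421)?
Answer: 2051506360109/764908 ≈ 2.6820e+6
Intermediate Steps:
B = 156869/764908 (B = -941214/(-4589448) = -941214*(-1/4589448) = 156869/764908 ≈ 0.20508)
B - 1690*(-1587) = 156869/764908 - 1690*(-1587) = 156869/764908 + 2682030 = 2051506360109/764908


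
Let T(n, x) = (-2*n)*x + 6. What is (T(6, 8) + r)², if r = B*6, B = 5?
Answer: 3600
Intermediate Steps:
T(n, x) = 6 - 2*n*x (T(n, x) = -2*n*x + 6 = 6 - 2*n*x)
r = 30 (r = 5*6 = 30)
(T(6, 8) + r)² = ((6 - 2*6*8) + 30)² = ((6 - 96) + 30)² = (-90 + 30)² = (-60)² = 3600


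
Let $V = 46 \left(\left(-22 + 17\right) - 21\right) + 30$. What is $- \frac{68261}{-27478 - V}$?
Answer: $\frac{68261}{26312} \approx 2.5943$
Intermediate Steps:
$V = -1166$ ($V = 46 \left(-5 - 21\right) + 30 = 46 \left(-26\right) + 30 = -1196 + 30 = -1166$)
$- \frac{68261}{-27478 - V} = - \frac{68261}{-27478 - -1166} = - \frac{68261}{-27478 + 1166} = - \frac{68261}{-26312} = \left(-68261\right) \left(- \frac{1}{26312}\right) = \frac{68261}{26312}$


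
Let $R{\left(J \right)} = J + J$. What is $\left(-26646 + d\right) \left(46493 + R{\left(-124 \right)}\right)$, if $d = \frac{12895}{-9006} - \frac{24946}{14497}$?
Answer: $- \frac{2822821478385955}{2290526} \approx -1.2324 \cdot 10^{9}$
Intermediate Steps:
$d = - \frac{21663289}{6871578}$ ($d = 12895 \left(- \frac{1}{9006}\right) - \frac{24946}{14497} = - \frac{12895}{9006} - \frac{24946}{14497} = - \frac{21663289}{6871578} \approx -3.1526$)
$R{\left(J \right)} = 2 J$
$\left(-26646 + d\right) \left(46493 + R{\left(-124 \right)}\right) = \left(-26646 - \frac{21663289}{6871578}\right) \left(46493 + 2 \left(-124\right)\right) = - \frac{183121730677 \left(46493 - 248\right)}{6871578} = \left(- \frac{183121730677}{6871578}\right) 46245 = - \frac{2822821478385955}{2290526}$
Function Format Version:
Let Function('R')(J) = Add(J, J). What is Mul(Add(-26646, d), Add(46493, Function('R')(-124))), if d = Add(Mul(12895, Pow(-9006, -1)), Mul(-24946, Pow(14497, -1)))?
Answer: Rational(-2822821478385955, 2290526) ≈ -1.2324e+9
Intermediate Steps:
d = Rational(-21663289, 6871578) (d = Add(Mul(12895, Rational(-1, 9006)), Mul(-24946, Rational(1, 14497))) = Add(Rational(-12895, 9006), Rational(-24946, 14497)) = Rational(-21663289, 6871578) ≈ -3.1526)
Function('R')(J) = Mul(2, J)
Mul(Add(-26646, d), Add(46493, Function('R')(-124))) = Mul(Add(-26646, Rational(-21663289, 6871578)), Add(46493, Mul(2, -124))) = Mul(Rational(-183121730677, 6871578), Add(46493, -248)) = Mul(Rational(-183121730677, 6871578), 46245) = Rational(-2822821478385955, 2290526)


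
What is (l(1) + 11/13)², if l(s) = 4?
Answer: 3969/169 ≈ 23.485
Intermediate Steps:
(l(1) + 11/13)² = (4 + 11/13)² = (63/13)² = 3969/169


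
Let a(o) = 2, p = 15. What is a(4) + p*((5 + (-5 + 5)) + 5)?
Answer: 152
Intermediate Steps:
a(4) + p*((5 + (-5 + 5)) + 5) = 2 + 15*((5 + (-5 + 5)) + 5) = 2 + 15*((5 + 0) + 5) = 2 + 15*(5 + 5) = 2 + 15*10 = 2 + 150 = 152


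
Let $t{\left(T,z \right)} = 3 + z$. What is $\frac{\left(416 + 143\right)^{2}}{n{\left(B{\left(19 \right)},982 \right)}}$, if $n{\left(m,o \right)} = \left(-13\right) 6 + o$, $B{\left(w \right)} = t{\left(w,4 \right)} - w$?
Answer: $\frac{312481}{904} \approx 345.67$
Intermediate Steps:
$B{\left(w \right)} = 7 - w$ ($B{\left(w \right)} = \left(3 + 4\right) - w = 7 - w$)
$n{\left(m,o \right)} = -78 + o$
$\frac{\left(416 + 143\right)^{2}}{n{\left(B{\left(19 \right)},982 \right)}} = \frac{\left(416 + 143\right)^{2}}{-78 + 982} = \frac{559^{2}}{904} = 312481 \cdot \frac{1}{904} = \frac{312481}{904}$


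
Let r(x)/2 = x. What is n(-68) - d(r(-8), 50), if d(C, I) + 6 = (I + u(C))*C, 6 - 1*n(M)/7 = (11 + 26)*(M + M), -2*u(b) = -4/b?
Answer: 36070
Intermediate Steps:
u(b) = 2/b (u(b) = -(-2)/b = 2/b)
n(M) = 42 - 518*M (n(M) = 42 - 7*(11 + 26)*(M + M) = 42 - 259*2*M = 42 - 518*M)
r(x) = 2*x
d(C, I) = -6 + C*(I + 2/C) (d(C, I) = -6 + (I + 2/C)*C = -6 + C*(I + 2/C))
n(-68) - d(r(-8), 50) = (42 - 518*(-68)) - (-4 + (2*(-8))*50) = (42 + 35224) - (-4 - 16*50) = 35266 - (-4 - 800) = 35266 - 1*(-804) = 35266 + 804 = 36070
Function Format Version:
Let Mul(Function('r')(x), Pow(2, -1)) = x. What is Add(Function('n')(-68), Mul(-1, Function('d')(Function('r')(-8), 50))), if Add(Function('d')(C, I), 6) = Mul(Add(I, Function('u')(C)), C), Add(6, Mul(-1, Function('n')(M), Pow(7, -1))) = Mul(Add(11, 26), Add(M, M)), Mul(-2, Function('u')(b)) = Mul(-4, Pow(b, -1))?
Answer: 36070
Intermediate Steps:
Function('u')(b) = Mul(2, Pow(b, -1)) (Function('u')(b) = Mul(Rational(-1, 2), Mul(-4, Pow(b, -1))) = Mul(2, Pow(b, -1)))
Function('n')(M) = Add(42, Mul(-518, M)) (Function('n')(M) = Add(42, Mul(-7, Mul(Add(11, 26), Add(M, M)))) = Add(42, Mul(-7, Mul(37, Mul(2, M)))) = Add(42, Mul(-7, Mul(74, M))) = Add(42, Mul(-518, M)))
Function('r')(x) = Mul(2, x)
Function('d')(C, I) = Add(-6, Mul(C, Add(I, Mul(2, Pow(C, -1))))) (Function('d')(C, I) = Add(-6, Mul(Add(I, Mul(2, Pow(C, -1))), C)) = Add(-6, Mul(C, Add(I, Mul(2, Pow(C, -1))))))
Add(Function('n')(-68), Mul(-1, Function('d')(Function('r')(-8), 50))) = Add(Add(42, Mul(-518, -68)), Mul(-1, Add(-4, Mul(Mul(2, -8), 50)))) = Add(Add(42, 35224), Mul(-1, Add(-4, Mul(-16, 50)))) = Add(35266, Mul(-1, Add(-4, -800))) = Add(35266, Mul(-1, -804)) = Add(35266, 804) = 36070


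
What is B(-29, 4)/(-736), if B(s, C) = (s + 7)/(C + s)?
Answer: -11/9200 ≈ -0.0011957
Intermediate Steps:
B(s, C) = (7 + s)/(C + s)
B(-29, 4)/(-736) = ((7 - 29)/(4 - 29))/(-736) = (-22/(-25))*(-1/736) = -1/25*(-22)*(-1/736) = (22/25)*(-1/736) = -11/9200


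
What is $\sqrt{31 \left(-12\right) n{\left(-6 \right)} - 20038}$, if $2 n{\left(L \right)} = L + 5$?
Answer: $2 i \sqrt{4963} \approx 140.9 i$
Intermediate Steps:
$n{\left(L \right)} = \frac{5}{2} + \frac{L}{2}$ ($n{\left(L \right)} = \frac{L + 5}{2} = \frac{5 + L}{2} = \frac{5}{2} + \frac{L}{2}$)
$\sqrt{31 \left(-12\right) n{\left(-6 \right)} - 20038} = \sqrt{31 \left(-12\right) \left(\frac{5}{2} + \frac{1}{2} \left(-6\right)\right) - 20038} = \sqrt{- 372 \left(\frac{5}{2} - 3\right) - 20038} = \sqrt{\left(-372\right) \left(- \frac{1}{2}\right) - 20038} = \sqrt{186 - 20038} = \sqrt{-19852} = 2 i \sqrt{4963}$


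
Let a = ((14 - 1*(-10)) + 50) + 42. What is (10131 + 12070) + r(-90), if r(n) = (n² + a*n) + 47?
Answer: 19908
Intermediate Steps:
a = 116 (a = ((14 + 10) + 50) + 42 = (24 + 50) + 42 = 74 + 42 = 116)
r(n) = 47 + n² + 116*n (r(n) = (n² + 116*n) + 47 = 47 + n² + 116*n)
(10131 + 12070) + r(-90) = (10131 + 12070) + (47 + (-90)² + 116*(-90)) = 22201 + (47 + 8100 - 10440) = 22201 - 2293 = 19908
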